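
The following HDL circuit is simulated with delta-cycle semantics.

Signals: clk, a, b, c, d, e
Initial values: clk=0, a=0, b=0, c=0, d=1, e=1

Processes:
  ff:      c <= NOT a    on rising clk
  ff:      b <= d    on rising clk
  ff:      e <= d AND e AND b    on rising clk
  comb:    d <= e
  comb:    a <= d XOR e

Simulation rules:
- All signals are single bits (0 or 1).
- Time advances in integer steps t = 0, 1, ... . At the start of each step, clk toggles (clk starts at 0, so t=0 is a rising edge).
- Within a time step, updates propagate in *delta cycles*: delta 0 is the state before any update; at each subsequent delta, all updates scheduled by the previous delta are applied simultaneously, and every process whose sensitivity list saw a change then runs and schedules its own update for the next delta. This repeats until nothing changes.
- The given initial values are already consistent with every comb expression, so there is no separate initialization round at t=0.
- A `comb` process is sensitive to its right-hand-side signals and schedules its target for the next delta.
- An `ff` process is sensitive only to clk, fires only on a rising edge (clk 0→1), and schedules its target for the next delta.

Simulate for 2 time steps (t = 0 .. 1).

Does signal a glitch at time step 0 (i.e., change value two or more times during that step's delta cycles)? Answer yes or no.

yes

t=0 Δ0: a=0 d=1 clk=0 c=0 e=1 b=0
  Δ1: clk:0→1
  Δ2: c:0→1, e:1→0, b:0→1
  Δ3: a:0→1, d:1→0
  Δ4: a:1→0
  (4Δ to stable)
t=1 Δ0: a=0 d=0 clk=1 c=1 e=0 b=1
  Δ1: clk:1→0
  (1Δ to stable)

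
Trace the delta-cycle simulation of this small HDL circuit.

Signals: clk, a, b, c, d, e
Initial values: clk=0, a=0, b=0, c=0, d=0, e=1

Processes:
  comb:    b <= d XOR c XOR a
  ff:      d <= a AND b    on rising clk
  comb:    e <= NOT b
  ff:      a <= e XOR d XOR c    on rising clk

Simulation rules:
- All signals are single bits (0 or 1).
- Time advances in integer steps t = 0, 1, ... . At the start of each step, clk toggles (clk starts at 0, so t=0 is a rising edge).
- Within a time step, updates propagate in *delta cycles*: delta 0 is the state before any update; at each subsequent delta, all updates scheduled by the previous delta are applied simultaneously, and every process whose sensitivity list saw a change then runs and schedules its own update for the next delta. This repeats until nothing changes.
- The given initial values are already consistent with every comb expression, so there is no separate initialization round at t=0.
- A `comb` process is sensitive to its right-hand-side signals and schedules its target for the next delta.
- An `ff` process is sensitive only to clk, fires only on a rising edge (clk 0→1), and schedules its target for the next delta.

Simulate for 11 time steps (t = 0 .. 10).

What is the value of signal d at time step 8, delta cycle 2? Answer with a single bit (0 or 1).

0

[bits: c,b,d,clk,e,a]
t=0: Δ0=000010 Δ1=000110 Δ2=000111 Δ3=010111 Δ4=010101 | 4Δ
t=1: Δ0=010101 Δ1=010001 | 1Δ
t=2: Δ0=010001 Δ1=010101 Δ2=011100 | 2Δ
t=3: Δ0=011100 Δ1=011000 | 1Δ
t=4: Δ0=011000 Δ1=011100 Δ2=010101 | 2Δ
t=5: Δ0=010101 Δ1=010001 | 1Δ
t=6: Δ0=010001 Δ1=010101 Δ2=011100 | 2Δ
t=7: Δ0=011100 Δ1=011000 | 1Δ
t=8: Δ0=011000 Δ1=011100 Δ2=010101 | 2Δ
t=9: Δ0=010101 Δ1=010001 | 1Δ
t=10: Δ0=010001 Δ1=010101 Δ2=011100 | 2Δ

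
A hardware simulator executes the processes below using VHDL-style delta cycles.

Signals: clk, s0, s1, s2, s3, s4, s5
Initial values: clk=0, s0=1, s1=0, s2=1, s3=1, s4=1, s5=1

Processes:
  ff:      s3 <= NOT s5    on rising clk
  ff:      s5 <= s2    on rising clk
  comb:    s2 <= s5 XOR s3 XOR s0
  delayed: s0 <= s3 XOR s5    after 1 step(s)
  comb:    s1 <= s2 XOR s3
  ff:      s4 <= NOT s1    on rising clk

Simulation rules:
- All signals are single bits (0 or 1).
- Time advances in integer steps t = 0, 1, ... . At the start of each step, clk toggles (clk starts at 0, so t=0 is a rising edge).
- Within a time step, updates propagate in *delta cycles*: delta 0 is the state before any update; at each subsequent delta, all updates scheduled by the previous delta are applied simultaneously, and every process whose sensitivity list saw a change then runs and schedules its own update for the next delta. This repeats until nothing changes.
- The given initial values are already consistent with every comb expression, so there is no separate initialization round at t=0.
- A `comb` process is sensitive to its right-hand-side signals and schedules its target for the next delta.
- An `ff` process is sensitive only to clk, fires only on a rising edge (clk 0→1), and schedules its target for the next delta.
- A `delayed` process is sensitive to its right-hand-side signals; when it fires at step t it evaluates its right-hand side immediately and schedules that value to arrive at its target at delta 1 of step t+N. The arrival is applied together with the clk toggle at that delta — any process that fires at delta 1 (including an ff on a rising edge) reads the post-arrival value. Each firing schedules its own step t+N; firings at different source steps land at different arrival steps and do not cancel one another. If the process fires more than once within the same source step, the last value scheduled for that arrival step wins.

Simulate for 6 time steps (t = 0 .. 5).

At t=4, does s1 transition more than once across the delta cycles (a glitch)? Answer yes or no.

yes

t=0 Δ0: s3=1 clk=0 s5=1 s4=1 s0=1 s2=1 s1=0
  Δ1: clk:0→1
  Δ2: s3:1→0
  Δ3: s2:1→0, s1:0→1
  Δ4: s1:1→0
  (4Δ to stable)
t=1 Δ0: s3=0 clk=1 s5=1 s4=1 s0=1 s2=0 s1=0
  Δ1: clk:1→0
  (1Δ to stable)
t=2 Δ0: s3=0 clk=0 s5=1 s4=1 s0=1 s2=0 s1=0
  Δ1: clk:0→1
  Δ2: s5:1→0
  Δ3: s2:0→1
  Δ4: s1:0→1
  (4Δ to stable)
t=3 Δ0: s3=0 clk=1 s5=0 s4=1 s0=1 s2=1 s1=1
  Δ1: clk:1→0, s0:1→0
  Δ2: s2:1→0
  Δ3: s1:1→0
  (3Δ to stable)
t=4 Δ0: s3=0 clk=0 s5=0 s4=1 s0=0 s2=0 s1=0
  Δ1: clk:0→1
  Δ2: s3:0→1
  Δ3: s2:0→1, s1:0→1
  Δ4: s1:1→0
  (4Δ to stable)
t=5 Δ0: s3=1 clk=1 s5=0 s4=1 s0=0 s2=1 s1=0
  Δ1: clk:1→0, s0:0→1
  Δ2: s2:1→0
  Δ3: s1:0→1
  (3Δ to stable)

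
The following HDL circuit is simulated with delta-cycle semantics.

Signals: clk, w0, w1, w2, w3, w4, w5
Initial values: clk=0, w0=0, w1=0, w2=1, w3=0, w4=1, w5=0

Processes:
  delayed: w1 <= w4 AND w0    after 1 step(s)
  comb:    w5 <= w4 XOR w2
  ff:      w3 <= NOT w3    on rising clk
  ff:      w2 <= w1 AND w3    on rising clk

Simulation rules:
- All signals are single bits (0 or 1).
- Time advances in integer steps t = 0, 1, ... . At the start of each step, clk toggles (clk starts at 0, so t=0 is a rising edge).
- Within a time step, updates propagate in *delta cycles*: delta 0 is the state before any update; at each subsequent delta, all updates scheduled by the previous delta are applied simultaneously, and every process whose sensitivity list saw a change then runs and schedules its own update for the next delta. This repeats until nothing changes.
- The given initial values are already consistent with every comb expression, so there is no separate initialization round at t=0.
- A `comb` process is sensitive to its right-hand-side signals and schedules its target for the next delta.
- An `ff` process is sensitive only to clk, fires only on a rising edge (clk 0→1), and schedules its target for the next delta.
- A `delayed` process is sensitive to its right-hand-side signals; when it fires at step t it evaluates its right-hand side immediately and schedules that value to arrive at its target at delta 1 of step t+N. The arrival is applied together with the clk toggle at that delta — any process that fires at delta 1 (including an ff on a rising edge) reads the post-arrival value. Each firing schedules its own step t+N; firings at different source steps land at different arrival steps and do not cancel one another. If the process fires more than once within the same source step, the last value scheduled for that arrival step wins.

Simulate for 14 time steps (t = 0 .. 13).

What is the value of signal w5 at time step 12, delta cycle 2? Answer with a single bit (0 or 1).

[bits: w4,w5,clk,w3,w0,w2,w1]
t=0: Δ0=1000010 Δ1=1010010 Δ2=1011000 Δ3=1111000 | 3Δ
t=1: Δ0=1111000 Δ1=1101000 | 1Δ
t=2: Δ0=1101000 Δ1=1111000 Δ2=1110000 | 2Δ
t=3: Δ0=1110000 Δ1=1100000 | 1Δ
t=4: Δ0=1100000 Δ1=1110000 Δ2=1111000 | 2Δ
t=5: Δ0=1111000 Δ1=1101000 | 1Δ
t=6: Δ0=1101000 Δ1=1111000 Δ2=1110000 | 2Δ
t=7: Δ0=1110000 Δ1=1100000 | 1Δ
t=8: Δ0=1100000 Δ1=1110000 Δ2=1111000 | 2Δ
t=9: Δ0=1111000 Δ1=1101000 | 1Δ
t=10: Δ0=1101000 Δ1=1111000 Δ2=1110000 | 2Δ
t=11: Δ0=1110000 Δ1=1100000 | 1Δ
t=12: Δ0=1100000 Δ1=1110000 Δ2=1111000 | 2Δ
t=13: Δ0=1111000 Δ1=1101000 | 1Δ

1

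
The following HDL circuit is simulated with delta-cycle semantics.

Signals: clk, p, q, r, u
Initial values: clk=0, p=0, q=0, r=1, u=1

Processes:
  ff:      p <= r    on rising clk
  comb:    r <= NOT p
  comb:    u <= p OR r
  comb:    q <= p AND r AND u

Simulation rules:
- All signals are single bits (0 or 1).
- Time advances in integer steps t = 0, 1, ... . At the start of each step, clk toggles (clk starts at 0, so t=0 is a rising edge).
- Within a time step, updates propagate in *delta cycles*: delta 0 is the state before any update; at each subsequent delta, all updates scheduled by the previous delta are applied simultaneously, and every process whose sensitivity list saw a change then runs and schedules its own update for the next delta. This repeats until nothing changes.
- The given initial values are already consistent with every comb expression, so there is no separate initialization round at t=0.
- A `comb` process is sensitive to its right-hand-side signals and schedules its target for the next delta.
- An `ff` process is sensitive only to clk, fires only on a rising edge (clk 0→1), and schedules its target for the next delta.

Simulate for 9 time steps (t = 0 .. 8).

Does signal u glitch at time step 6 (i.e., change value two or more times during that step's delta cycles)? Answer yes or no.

t=0 Δ0: u=1 q=0 p=0 clk=0 r=1
  Δ1: clk:0→1
  Δ2: p:0→1
  Δ3: q:0→1, r:1→0
  Δ4: q:1→0
  (4Δ to stable)
t=1 Δ0: u=1 q=0 p=1 clk=1 r=0
  Δ1: clk:1→0
  (1Δ to stable)
t=2 Δ0: u=1 q=0 p=1 clk=0 r=0
  Δ1: clk:0→1
  Δ2: p:1→0
  Δ3: u:1→0, r:0→1
  Δ4: u:0→1
  (4Δ to stable)
t=3 Δ0: u=1 q=0 p=0 clk=1 r=1
  Δ1: clk:1→0
  (1Δ to stable)
t=4 Δ0: u=1 q=0 p=0 clk=0 r=1
  Δ1: clk:0→1
  Δ2: p:0→1
  Δ3: q:0→1, r:1→0
  Δ4: q:1→0
  (4Δ to stable)
t=5 Δ0: u=1 q=0 p=1 clk=1 r=0
  Δ1: clk:1→0
  (1Δ to stable)
t=6 Δ0: u=1 q=0 p=1 clk=0 r=0
  Δ1: clk:0→1
  Δ2: p:1→0
  Δ3: u:1→0, r:0→1
  Δ4: u:0→1
  (4Δ to stable)
t=7 Δ0: u=1 q=0 p=0 clk=1 r=1
  Δ1: clk:1→0
  (1Δ to stable)
t=8 Δ0: u=1 q=0 p=0 clk=0 r=1
  Δ1: clk:0→1
  Δ2: p:0→1
  Δ3: q:0→1, r:1→0
  Δ4: q:1→0
  (4Δ to stable)

yes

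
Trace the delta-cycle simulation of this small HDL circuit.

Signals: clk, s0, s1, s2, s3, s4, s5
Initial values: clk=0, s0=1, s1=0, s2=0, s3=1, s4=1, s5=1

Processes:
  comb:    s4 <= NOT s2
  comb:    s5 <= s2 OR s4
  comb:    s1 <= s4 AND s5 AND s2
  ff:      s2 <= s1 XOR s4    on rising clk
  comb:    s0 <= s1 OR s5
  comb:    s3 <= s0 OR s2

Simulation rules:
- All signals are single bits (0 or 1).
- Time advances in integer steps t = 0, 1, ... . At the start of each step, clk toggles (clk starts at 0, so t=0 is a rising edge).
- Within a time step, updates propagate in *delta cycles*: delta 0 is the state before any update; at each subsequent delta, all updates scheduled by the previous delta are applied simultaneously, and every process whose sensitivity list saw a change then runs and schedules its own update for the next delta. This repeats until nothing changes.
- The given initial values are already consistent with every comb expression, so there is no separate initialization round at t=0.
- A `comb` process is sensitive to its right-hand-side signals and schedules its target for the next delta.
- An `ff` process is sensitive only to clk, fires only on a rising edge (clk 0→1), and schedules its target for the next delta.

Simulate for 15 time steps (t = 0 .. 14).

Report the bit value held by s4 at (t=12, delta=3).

0

t=0 Δ0: clk=0 s1=0 s3=1 s0=1 s2=0 s4=1 s5=1
  Δ1: clk:0→1
  Δ2: s2:0→1
  Δ3: s1:0→1, s4:1→0
  Δ4: s1:1→0
  (4Δ to stable)
t=1 Δ0: clk=1 s1=0 s3=1 s0=1 s2=1 s4=0 s5=1
  Δ1: clk:1→0
  (1Δ to stable)
t=2 Δ0: clk=0 s1=0 s3=1 s0=1 s2=1 s4=0 s5=1
  Δ1: clk:0→1
  Δ2: s2:1→0
  Δ3: s4:0→1, s5:1→0
  Δ4: s0:1→0, s5:0→1
  Δ5: s3:1→0, s0:0→1
  Δ6: s3:0→1
  (6Δ to stable)
t=3 Δ0: clk=1 s1=0 s3=1 s0=1 s2=0 s4=1 s5=1
  Δ1: clk:1→0
  (1Δ to stable)
t=4 Δ0: clk=0 s1=0 s3=1 s0=1 s2=0 s4=1 s5=1
  Δ1: clk:0→1
  Δ2: s2:0→1
  Δ3: s1:0→1, s4:1→0
  Δ4: s1:1→0
  (4Δ to stable)
t=5 Δ0: clk=1 s1=0 s3=1 s0=1 s2=1 s4=0 s5=1
  Δ1: clk:1→0
  (1Δ to stable)
t=6 Δ0: clk=0 s1=0 s3=1 s0=1 s2=1 s4=0 s5=1
  Δ1: clk:0→1
  Δ2: s2:1→0
  Δ3: s4:0→1, s5:1→0
  Δ4: s0:1→0, s5:0→1
  Δ5: s3:1→0, s0:0→1
  Δ6: s3:0→1
  (6Δ to stable)
t=7 Δ0: clk=1 s1=0 s3=1 s0=1 s2=0 s4=1 s5=1
  Δ1: clk:1→0
  (1Δ to stable)
t=8 Δ0: clk=0 s1=0 s3=1 s0=1 s2=0 s4=1 s5=1
  Δ1: clk:0→1
  Δ2: s2:0→1
  Δ3: s1:0→1, s4:1→0
  Δ4: s1:1→0
  (4Δ to stable)
t=9 Δ0: clk=1 s1=0 s3=1 s0=1 s2=1 s4=0 s5=1
  Δ1: clk:1→0
  (1Δ to stable)
t=10 Δ0: clk=0 s1=0 s3=1 s0=1 s2=1 s4=0 s5=1
  Δ1: clk:0→1
  Δ2: s2:1→0
  Δ3: s4:0→1, s5:1→0
  Δ4: s0:1→0, s5:0→1
  Δ5: s3:1→0, s0:0→1
  Δ6: s3:0→1
  (6Δ to stable)
t=11 Δ0: clk=1 s1=0 s3=1 s0=1 s2=0 s4=1 s5=1
  Δ1: clk:1→0
  (1Δ to stable)
t=12 Δ0: clk=0 s1=0 s3=1 s0=1 s2=0 s4=1 s5=1
  Δ1: clk:0→1
  Δ2: s2:0→1
  Δ3: s1:0→1, s4:1→0
  Δ4: s1:1→0
  (4Δ to stable)
t=13 Δ0: clk=1 s1=0 s3=1 s0=1 s2=1 s4=0 s5=1
  Δ1: clk:1→0
  (1Δ to stable)
t=14 Δ0: clk=0 s1=0 s3=1 s0=1 s2=1 s4=0 s5=1
  Δ1: clk:0→1
  Δ2: s2:1→0
  Δ3: s4:0→1, s5:1→0
  Δ4: s0:1→0, s5:0→1
  Δ5: s3:1→0, s0:0→1
  Δ6: s3:0→1
  (6Δ to stable)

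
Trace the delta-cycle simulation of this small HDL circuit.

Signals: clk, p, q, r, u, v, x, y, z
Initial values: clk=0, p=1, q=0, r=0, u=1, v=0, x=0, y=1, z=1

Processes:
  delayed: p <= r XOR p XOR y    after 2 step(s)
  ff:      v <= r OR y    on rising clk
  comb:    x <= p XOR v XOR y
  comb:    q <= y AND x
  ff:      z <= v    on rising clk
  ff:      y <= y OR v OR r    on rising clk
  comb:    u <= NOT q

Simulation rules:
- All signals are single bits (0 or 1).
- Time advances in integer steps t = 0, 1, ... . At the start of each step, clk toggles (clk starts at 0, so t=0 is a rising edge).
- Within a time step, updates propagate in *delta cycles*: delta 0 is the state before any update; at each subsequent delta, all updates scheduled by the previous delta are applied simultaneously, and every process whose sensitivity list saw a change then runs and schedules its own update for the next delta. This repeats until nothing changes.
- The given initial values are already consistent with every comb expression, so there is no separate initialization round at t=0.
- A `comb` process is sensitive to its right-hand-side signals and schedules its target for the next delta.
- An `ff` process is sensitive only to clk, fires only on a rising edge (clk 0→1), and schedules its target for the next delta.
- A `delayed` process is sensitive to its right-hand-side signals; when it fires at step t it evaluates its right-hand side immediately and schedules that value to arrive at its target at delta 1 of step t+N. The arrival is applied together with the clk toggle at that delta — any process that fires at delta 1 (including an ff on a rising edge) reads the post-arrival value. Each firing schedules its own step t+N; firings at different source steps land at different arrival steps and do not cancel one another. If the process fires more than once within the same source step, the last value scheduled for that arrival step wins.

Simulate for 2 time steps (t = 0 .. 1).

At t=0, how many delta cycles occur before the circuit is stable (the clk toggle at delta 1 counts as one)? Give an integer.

5

[bits: z,x,v,q,clk,y,u,r,p]
t=0: Δ0=100001101 Δ1=100011101 Δ2=001011101 Δ3=011011101 Δ4=011111101 Δ5=011111001 | 5Δ
t=1: Δ0=011111001 Δ1=011101001 | 1Δ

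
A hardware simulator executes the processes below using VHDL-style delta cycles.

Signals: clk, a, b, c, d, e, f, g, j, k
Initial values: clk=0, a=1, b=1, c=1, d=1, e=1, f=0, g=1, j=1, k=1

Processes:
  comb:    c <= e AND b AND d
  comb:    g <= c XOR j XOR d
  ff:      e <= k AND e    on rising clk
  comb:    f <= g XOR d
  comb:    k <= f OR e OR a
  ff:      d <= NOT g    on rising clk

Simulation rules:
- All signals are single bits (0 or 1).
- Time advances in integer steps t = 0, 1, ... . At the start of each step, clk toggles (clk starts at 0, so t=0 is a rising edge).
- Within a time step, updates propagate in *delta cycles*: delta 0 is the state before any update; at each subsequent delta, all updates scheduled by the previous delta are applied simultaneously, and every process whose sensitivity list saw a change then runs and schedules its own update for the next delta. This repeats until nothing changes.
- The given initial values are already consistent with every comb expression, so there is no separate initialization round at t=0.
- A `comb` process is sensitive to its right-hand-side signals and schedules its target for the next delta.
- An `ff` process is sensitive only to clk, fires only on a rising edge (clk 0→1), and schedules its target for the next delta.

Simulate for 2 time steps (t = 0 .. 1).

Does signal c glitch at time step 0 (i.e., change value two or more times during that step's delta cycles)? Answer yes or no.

no

t=0 Δ0: d=1 clk=0 f=0 b=1 e=1 k=1 c=1 j=1 g=1 a=1
  Δ1: clk:0→1
  Δ2: d:1→0
  Δ3: f:0→1, c:1→0, g:1→0
  Δ4: f:1→0, g:0→1
  Δ5: f:0→1
  (5Δ to stable)
t=1 Δ0: d=0 clk=1 f=1 b=1 e=1 k=1 c=0 j=1 g=1 a=1
  Δ1: clk:1→0
  (1Δ to stable)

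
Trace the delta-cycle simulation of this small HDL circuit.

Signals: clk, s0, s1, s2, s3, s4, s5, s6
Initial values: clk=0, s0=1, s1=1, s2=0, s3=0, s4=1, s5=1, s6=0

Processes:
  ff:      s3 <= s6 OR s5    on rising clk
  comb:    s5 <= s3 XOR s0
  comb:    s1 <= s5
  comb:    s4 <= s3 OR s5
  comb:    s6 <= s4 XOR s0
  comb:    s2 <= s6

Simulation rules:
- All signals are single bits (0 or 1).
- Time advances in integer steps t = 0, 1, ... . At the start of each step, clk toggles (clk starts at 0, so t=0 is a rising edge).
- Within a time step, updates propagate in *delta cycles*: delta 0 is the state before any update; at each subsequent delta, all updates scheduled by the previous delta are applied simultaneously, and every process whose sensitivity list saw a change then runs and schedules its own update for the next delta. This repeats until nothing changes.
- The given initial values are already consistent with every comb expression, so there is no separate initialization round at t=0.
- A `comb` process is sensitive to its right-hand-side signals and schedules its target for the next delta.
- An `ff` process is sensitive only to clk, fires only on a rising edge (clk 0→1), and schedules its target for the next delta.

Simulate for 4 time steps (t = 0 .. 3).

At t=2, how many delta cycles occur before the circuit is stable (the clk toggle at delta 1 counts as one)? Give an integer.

t=0 Δ0: s0=1 s2=0 s5=1 s1=1 s3=0 s6=0 clk=0 s4=1
  Δ1: clk:0→1
  Δ2: s3:0→1
  Δ3: s5:1→0
  Δ4: s1:1→0
  (4Δ to stable)
t=1 Δ0: s0=1 s2=0 s5=0 s1=0 s3=1 s6=0 clk=1 s4=1
  Δ1: clk:1→0
  (1Δ to stable)
t=2 Δ0: s0=1 s2=0 s5=0 s1=0 s3=1 s6=0 clk=0 s4=1
  Δ1: clk:0→1
  Δ2: s3:1→0
  Δ3: s5:0→1, s4:1→0
  Δ4: s1:0→1, s6:0→1, s4:0→1
  Δ5: s2:0→1, s6:1→0
  Δ6: s2:1→0
  (6Δ to stable)
t=3 Δ0: s0=1 s2=0 s5=1 s1=1 s3=0 s6=0 clk=1 s4=1
  Δ1: clk:1→0
  (1Δ to stable)

6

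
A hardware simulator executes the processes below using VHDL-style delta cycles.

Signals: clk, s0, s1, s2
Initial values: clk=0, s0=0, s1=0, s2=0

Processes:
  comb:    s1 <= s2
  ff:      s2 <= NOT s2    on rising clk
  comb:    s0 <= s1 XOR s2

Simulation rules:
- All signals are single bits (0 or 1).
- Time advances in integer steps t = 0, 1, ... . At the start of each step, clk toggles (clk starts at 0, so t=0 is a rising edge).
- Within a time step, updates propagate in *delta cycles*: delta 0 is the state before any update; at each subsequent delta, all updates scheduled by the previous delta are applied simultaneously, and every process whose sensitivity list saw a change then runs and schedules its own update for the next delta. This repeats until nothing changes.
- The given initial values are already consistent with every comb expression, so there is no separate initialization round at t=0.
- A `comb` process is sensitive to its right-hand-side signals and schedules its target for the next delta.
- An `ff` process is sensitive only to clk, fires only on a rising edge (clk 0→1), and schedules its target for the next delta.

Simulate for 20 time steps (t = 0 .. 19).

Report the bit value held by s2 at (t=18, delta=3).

t=0 Δ0: s0=0 s1=0 s2=0 clk=0
  Δ1: clk:0→1
  Δ2: s2:0→1
  Δ3: s0:0→1, s1:0→1
  Δ4: s0:1→0
  (4Δ to stable)
t=1 Δ0: s0=0 s1=1 s2=1 clk=1
  Δ1: clk:1→0
  (1Δ to stable)
t=2 Δ0: s0=0 s1=1 s2=1 clk=0
  Δ1: clk:0→1
  Δ2: s2:1→0
  Δ3: s0:0→1, s1:1→0
  Δ4: s0:1→0
  (4Δ to stable)
t=3 Δ0: s0=0 s1=0 s2=0 clk=1
  Δ1: clk:1→0
  (1Δ to stable)
t=4 Δ0: s0=0 s1=0 s2=0 clk=0
  Δ1: clk:0→1
  Δ2: s2:0→1
  Δ3: s0:0→1, s1:0→1
  Δ4: s0:1→0
  (4Δ to stable)
t=5 Δ0: s0=0 s1=1 s2=1 clk=1
  Δ1: clk:1→0
  (1Δ to stable)
t=6 Δ0: s0=0 s1=1 s2=1 clk=0
  Δ1: clk:0→1
  Δ2: s2:1→0
  Δ3: s0:0→1, s1:1→0
  Δ4: s0:1→0
  (4Δ to stable)
t=7 Δ0: s0=0 s1=0 s2=0 clk=1
  Δ1: clk:1→0
  (1Δ to stable)
t=8 Δ0: s0=0 s1=0 s2=0 clk=0
  Δ1: clk:0→1
  Δ2: s2:0→1
  Δ3: s0:0→1, s1:0→1
  Δ4: s0:1→0
  (4Δ to stable)
t=9 Δ0: s0=0 s1=1 s2=1 clk=1
  Δ1: clk:1→0
  (1Δ to stable)
t=10 Δ0: s0=0 s1=1 s2=1 clk=0
  Δ1: clk:0→1
  Δ2: s2:1→0
  Δ3: s0:0→1, s1:1→0
  Δ4: s0:1→0
  (4Δ to stable)
t=11 Δ0: s0=0 s1=0 s2=0 clk=1
  Δ1: clk:1→0
  (1Δ to stable)
t=12 Δ0: s0=0 s1=0 s2=0 clk=0
  Δ1: clk:0→1
  Δ2: s2:0→1
  Δ3: s0:0→1, s1:0→1
  Δ4: s0:1→0
  (4Δ to stable)
t=13 Δ0: s0=0 s1=1 s2=1 clk=1
  Δ1: clk:1→0
  (1Δ to stable)
t=14 Δ0: s0=0 s1=1 s2=1 clk=0
  Δ1: clk:0→1
  Δ2: s2:1→0
  Δ3: s0:0→1, s1:1→0
  Δ4: s0:1→0
  (4Δ to stable)
t=15 Δ0: s0=0 s1=0 s2=0 clk=1
  Δ1: clk:1→0
  (1Δ to stable)
t=16 Δ0: s0=0 s1=0 s2=0 clk=0
  Δ1: clk:0→1
  Δ2: s2:0→1
  Δ3: s0:0→1, s1:0→1
  Δ4: s0:1→0
  (4Δ to stable)
t=17 Δ0: s0=0 s1=1 s2=1 clk=1
  Δ1: clk:1→0
  (1Δ to stable)
t=18 Δ0: s0=0 s1=1 s2=1 clk=0
  Δ1: clk:0→1
  Δ2: s2:1→0
  Δ3: s0:0→1, s1:1→0
  Δ4: s0:1→0
  (4Δ to stable)
t=19 Δ0: s0=0 s1=0 s2=0 clk=1
  Δ1: clk:1→0
  (1Δ to stable)

0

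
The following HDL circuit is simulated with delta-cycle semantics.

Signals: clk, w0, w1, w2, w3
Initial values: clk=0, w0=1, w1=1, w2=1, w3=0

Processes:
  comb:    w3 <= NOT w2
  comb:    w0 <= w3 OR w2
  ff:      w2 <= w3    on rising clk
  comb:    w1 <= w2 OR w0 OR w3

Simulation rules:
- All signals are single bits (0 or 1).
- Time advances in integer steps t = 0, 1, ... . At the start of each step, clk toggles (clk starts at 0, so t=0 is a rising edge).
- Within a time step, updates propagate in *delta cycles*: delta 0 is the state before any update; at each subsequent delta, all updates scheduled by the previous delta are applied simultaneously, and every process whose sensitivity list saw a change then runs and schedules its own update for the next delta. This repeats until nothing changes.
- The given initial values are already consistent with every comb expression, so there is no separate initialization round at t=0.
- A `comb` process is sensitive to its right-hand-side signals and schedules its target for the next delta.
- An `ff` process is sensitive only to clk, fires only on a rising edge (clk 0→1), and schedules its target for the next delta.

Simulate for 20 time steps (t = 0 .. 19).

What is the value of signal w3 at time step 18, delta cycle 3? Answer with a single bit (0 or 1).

0

t0.Δ0 w2=1 w3=0 w1=1 w0=1 clk=0
t0.Δ1 w2=1 w3=0 w1=1 w0=1 clk=1
t0.Δ2 w2=0 w3=0 w1=1 w0=1 clk=1
t0.Δ3 w2=0 w3=1 w1=1 w0=0 clk=1
t0.Δ4 w2=0 w3=1 w1=1 w0=1 clk=1
t1.Δ0 w2=0 w3=1 w1=1 w0=1 clk=1
t1.Δ1 w2=0 w3=1 w1=1 w0=1 clk=0
t2.Δ0 w2=0 w3=1 w1=1 w0=1 clk=0
t2.Δ1 w2=0 w3=1 w1=1 w0=1 clk=1
t2.Δ2 w2=1 w3=1 w1=1 w0=1 clk=1
t2.Δ3 w2=1 w3=0 w1=1 w0=1 clk=1
t3.Δ0 w2=1 w3=0 w1=1 w0=1 clk=1
t3.Δ1 w2=1 w3=0 w1=1 w0=1 clk=0
t4.Δ0 w2=1 w3=0 w1=1 w0=1 clk=0
t4.Δ1 w2=1 w3=0 w1=1 w0=1 clk=1
t4.Δ2 w2=0 w3=0 w1=1 w0=1 clk=1
t4.Δ3 w2=0 w3=1 w1=1 w0=0 clk=1
t4.Δ4 w2=0 w3=1 w1=1 w0=1 clk=1
t5.Δ0 w2=0 w3=1 w1=1 w0=1 clk=1
t5.Δ1 w2=0 w3=1 w1=1 w0=1 clk=0
t6.Δ0 w2=0 w3=1 w1=1 w0=1 clk=0
t6.Δ1 w2=0 w3=1 w1=1 w0=1 clk=1
t6.Δ2 w2=1 w3=1 w1=1 w0=1 clk=1
t6.Δ3 w2=1 w3=0 w1=1 w0=1 clk=1
t7.Δ0 w2=1 w3=0 w1=1 w0=1 clk=1
t7.Δ1 w2=1 w3=0 w1=1 w0=1 clk=0
t8.Δ0 w2=1 w3=0 w1=1 w0=1 clk=0
t8.Δ1 w2=1 w3=0 w1=1 w0=1 clk=1
t8.Δ2 w2=0 w3=0 w1=1 w0=1 clk=1
t8.Δ3 w2=0 w3=1 w1=1 w0=0 clk=1
t8.Δ4 w2=0 w3=1 w1=1 w0=1 clk=1
t9.Δ0 w2=0 w3=1 w1=1 w0=1 clk=1
t9.Δ1 w2=0 w3=1 w1=1 w0=1 clk=0
t10.Δ0 w2=0 w3=1 w1=1 w0=1 clk=0
t10.Δ1 w2=0 w3=1 w1=1 w0=1 clk=1
t10.Δ2 w2=1 w3=1 w1=1 w0=1 clk=1
t10.Δ3 w2=1 w3=0 w1=1 w0=1 clk=1
t11.Δ0 w2=1 w3=0 w1=1 w0=1 clk=1
t11.Δ1 w2=1 w3=0 w1=1 w0=1 clk=0
t12.Δ0 w2=1 w3=0 w1=1 w0=1 clk=0
t12.Δ1 w2=1 w3=0 w1=1 w0=1 clk=1
t12.Δ2 w2=0 w3=0 w1=1 w0=1 clk=1
t12.Δ3 w2=0 w3=1 w1=1 w0=0 clk=1
t12.Δ4 w2=0 w3=1 w1=1 w0=1 clk=1
t13.Δ0 w2=0 w3=1 w1=1 w0=1 clk=1
t13.Δ1 w2=0 w3=1 w1=1 w0=1 clk=0
t14.Δ0 w2=0 w3=1 w1=1 w0=1 clk=0
t14.Δ1 w2=0 w3=1 w1=1 w0=1 clk=1
t14.Δ2 w2=1 w3=1 w1=1 w0=1 clk=1
t14.Δ3 w2=1 w3=0 w1=1 w0=1 clk=1
t15.Δ0 w2=1 w3=0 w1=1 w0=1 clk=1
t15.Δ1 w2=1 w3=0 w1=1 w0=1 clk=0
t16.Δ0 w2=1 w3=0 w1=1 w0=1 clk=0
t16.Δ1 w2=1 w3=0 w1=1 w0=1 clk=1
t16.Δ2 w2=0 w3=0 w1=1 w0=1 clk=1
t16.Δ3 w2=0 w3=1 w1=1 w0=0 clk=1
t16.Δ4 w2=0 w3=1 w1=1 w0=1 clk=1
t17.Δ0 w2=0 w3=1 w1=1 w0=1 clk=1
t17.Δ1 w2=0 w3=1 w1=1 w0=1 clk=0
t18.Δ0 w2=0 w3=1 w1=1 w0=1 clk=0
t18.Δ1 w2=0 w3=1 w1=1 w0=1 clk=1
t18.Δ2 w2=1 w3=1 w1=1 w0=1 clk=1
t18.Δ3 w2=1 w3=0 w1=1 w0=1 clk=1
t19.Δ0 w2=1 w3=0 w1=1 w0=1 clk=1
t19.Δ1 w2=1 w3=0 w1=1 w0=1 clk=0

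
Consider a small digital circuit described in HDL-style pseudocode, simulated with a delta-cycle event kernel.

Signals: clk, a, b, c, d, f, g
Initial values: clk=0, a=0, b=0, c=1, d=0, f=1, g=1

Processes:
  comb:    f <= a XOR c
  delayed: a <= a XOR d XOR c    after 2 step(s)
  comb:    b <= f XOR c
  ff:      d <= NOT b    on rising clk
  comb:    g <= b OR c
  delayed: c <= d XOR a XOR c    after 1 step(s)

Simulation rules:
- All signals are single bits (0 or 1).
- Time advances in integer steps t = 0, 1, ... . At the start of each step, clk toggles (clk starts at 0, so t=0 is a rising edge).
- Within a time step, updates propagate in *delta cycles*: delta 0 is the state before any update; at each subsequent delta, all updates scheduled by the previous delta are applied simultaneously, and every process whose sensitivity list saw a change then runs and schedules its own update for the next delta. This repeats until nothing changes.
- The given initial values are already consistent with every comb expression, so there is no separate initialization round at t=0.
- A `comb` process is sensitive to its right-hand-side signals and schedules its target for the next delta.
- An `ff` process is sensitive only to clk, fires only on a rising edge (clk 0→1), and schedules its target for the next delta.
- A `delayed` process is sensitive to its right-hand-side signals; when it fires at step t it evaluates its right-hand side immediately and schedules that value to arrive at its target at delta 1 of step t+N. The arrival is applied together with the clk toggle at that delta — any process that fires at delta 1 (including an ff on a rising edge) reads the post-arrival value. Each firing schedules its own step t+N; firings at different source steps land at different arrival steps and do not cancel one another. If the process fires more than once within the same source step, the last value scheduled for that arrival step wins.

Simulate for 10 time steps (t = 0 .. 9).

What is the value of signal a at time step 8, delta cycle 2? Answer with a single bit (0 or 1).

1

[bits: f,c,b,a,d,g,clk]
t=0: Δ0=1100010 Δ1=1100011 Δ2=1100111 | 2Δ
t=1: Δ0=1100111 Δ1=1000110 Δ2=0010100 Δ3=0000110 Δ4=0000100 | 4Δ
t=2: Δ0=0000100 Δ1=0100101 Δ2=1110111 Δ3=1100111 | 3Δ
t=3: Δ0=1100111 Δ1=1001110 Δ2=1011100 Δ3=1011110 | 3Δ
t=4: Δ0=1011110 Δ1=1010111 Δ2=0010011 Δ3=0000011 Δ4=0000001 | 4Δ
t=5: Δ0=0000001 Δ1=0000000 | 1Δ
t=6: Δ0=0000000 Δ1=0000001 Δ2=0000101 | 2Δ
t=7: Δ0=0000101 Δ1=0100100 Δ2=1110110 Δ3=1100110 | 3Δ
t=8: Δ0=1100110 Δ1=1001111 Δ2=1011101 Δ3=1011111 | 3Δ
t=9: Δ0=1011111 Δ1=1010110 Δ2=0010110 Δ3=0000110 Δ4=0000100 | 4Δ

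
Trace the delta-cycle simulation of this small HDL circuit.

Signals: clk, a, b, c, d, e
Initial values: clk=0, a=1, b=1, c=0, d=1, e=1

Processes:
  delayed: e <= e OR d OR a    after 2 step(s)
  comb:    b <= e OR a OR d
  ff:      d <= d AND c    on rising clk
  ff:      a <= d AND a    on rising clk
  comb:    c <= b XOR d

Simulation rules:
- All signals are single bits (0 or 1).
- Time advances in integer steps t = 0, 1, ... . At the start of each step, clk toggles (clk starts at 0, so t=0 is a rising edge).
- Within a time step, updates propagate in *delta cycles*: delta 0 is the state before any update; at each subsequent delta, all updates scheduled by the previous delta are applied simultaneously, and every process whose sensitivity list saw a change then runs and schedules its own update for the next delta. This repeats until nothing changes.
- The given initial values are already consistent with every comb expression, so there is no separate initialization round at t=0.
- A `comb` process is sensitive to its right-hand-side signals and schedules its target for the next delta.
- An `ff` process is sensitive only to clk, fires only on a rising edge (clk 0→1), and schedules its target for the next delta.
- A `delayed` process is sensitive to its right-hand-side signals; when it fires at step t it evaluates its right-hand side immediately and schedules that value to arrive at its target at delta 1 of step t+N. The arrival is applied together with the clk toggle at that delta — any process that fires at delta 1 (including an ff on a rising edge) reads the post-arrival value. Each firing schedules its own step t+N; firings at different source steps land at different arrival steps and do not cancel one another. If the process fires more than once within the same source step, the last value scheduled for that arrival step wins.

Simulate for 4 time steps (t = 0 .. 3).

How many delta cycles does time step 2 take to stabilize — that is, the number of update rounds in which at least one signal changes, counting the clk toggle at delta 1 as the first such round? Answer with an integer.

t=0 Δ0: a=1 d=1 c=0 clk=0 b=1 e=1
  Δ1: clk:0→1
  Δ2: d:1→0
  Δ3: c:0→1
  (3Δ to stable)
t=1 Δ0: a=1 d=0 c=1 clk=1 b=1 e=1
  Δ1: clk:1→0
  (1Δ to stable)
t=2 Δ0: a=1 d=0 c=1 clk=0 b=1 e=1
  Δ1: clk:0→1
  Δ2: a:1→0
  (2Δ to stable)
t=3 Δ0: a=0 d=0 c=1 clk=1 b=1 e=1
  Δ1: clk:1→0
  (1Δ to stable)

2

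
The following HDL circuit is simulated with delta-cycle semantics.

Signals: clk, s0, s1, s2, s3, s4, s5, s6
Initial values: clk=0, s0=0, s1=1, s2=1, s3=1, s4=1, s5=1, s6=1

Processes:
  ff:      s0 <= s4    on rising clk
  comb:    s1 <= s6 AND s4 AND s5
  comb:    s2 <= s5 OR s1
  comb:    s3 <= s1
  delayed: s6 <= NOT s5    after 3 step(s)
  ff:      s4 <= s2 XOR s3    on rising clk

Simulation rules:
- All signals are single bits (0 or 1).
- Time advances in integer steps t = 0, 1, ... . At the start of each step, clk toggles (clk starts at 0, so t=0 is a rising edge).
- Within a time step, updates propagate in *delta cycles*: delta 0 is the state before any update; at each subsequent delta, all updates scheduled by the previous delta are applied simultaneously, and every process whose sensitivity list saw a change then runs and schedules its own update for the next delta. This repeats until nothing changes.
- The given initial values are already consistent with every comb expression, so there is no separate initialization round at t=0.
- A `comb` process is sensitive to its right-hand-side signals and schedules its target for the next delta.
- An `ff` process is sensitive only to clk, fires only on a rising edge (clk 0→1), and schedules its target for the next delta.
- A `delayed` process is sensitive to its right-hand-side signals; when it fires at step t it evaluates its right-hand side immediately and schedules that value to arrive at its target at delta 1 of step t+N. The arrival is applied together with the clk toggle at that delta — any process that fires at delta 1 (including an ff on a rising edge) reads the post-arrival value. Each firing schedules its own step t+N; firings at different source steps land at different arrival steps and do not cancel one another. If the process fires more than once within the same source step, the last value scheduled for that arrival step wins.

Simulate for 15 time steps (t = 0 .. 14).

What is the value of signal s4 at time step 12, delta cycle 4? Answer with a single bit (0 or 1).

t0.Δ0 clk=0 s5=1 s0=0 s3=1 s1=1 s4=1 s2=1 s6=1
t0.Δ1 clk=1 s5=1 s0=0 s3=1 s1=1 s4=1 s2=1 s6=1
t0.Δ2 clk=1 s5=1 s0=1 s3=1 s1=1 s4=0 s2=1 s6=1
t0.Δ3 clk=1 s5=1 s0=1 s3=1 s1=0 s4=0 s2=1 s6=1
t0.Δ4 clk=1 s5=1 s0=1 s3=0 s1=0 s4=0 s2=1 s6=1
t1.Δ0 clk=1 s5=1 s0=1 s3=0 s1=0 s4=0 s2=1 s6=1
t1.Δ1 clk=0 s5=1 s0=1 s3=0 s1=0 s4=0 s2=1 s6=1
t2.Δ0 clk=0 s5=1 s0=1 s3=0 s1=0 s4=0 s2=1 s6=1
t2.Δ1 clk=1 s5=1 s0=1 s3=0 s1=0 s4=0 s2=1 s6=1
t2.Δ2 clk=1 s5=1 s0=0 s3=0 s1=0 s4=1 s2=1 s6=1
t2.Δ3 clk=1 s5=1 s0=0 s3=0 s1=1 s4=1 s2=1 s6=1
t2.Δ4 clk=1 s5=1 s0=0 s3=1 s1=1 s4=1 s2=1 s6=1
t3.Δ0 clk=1 s5=1 s0=0 s3=1 s1=1 s4=1 s2=1 s6=1
t3.Δ1 clk=0 s5=1 s0=0 s3=1 s1=1 s4=1 s2=1 s6=1
t4.Δ0 clk=0 s5=1 s0=0 s3=1 s1=1 s4=1 s2=1 s6=1
t4.Δ1 clk=1 s5=1 s0=0 s3=1 s1=1 s4=1 s2=1 s6=1
t4.Δ2 clk=1 s5=1 s0=1 s3=1 s1=1 s4=0 s2=1 s6=1
t4.Δ3 clk=1 s5=1 s0=1 s3=1 s1=0 s4=0 s2=1 s6=1
t4.Δ4 clk=1 s5=1 s0=1 s3=0 s1=0 s4=0 s2=1 s6=1
t5.Δ0 clk=1 s5=1 s0=1 s3=0 s1=0 s4=0 s2=1 s6=1
t5.Δ1 clk=0 s5=1 s0=1 s3=0 s1=0 s4=0 s2=1 s6=1
t6.Δ0 clk=0 s5=1 s0=1 s3=0 s1=0 s4=0 s2=1 s6=1
t6.Δ1 clk=1 s5=1 s0=1 s3=0 s1=0 s4=0 s2=1 s6=1
t6.Δ2 clk=1 s5=1 s0=0 s3=0 s1=0 s4=1 s2=1 s6=1
t6.Δ3 clk=1 s5=1 s0=0 s3=0 s1=1 s4=1 s2=1 s6=1
t6.Δ4 clk=1 s5=1 s0=0 s3=1 s1=1 s4=1 s2=1 s6=1
t7.Δ0 clk=1 s5=1 s0=0 s3=1 s1=1 s4=1 s2=1 s6=1
t7.Δ1 clk=0 s5=1 s0=0 s3=1 s1=1 s4=1 s2=1 s6=1
t8.Δ0 clk=0 s5=1 s0=0 s3=1 s1=1 s4=1 s2=1 s6=1
t8.Δ1 clk=1 s5=1 s0=0 s3=1 s1=1 s4=1 s2=1 s6=1
t8.Δ2 clk=1 s5=1 s0=1 s3=1 s1=1 s4=0 s2=1 s6=1
t8.Δ3 clk=1 s5=1 s0=1 s3=1 s1=0 s4=0 s2=1 s6=1
t8.Δ4 clk=1 s5=1 s0=1 s3=0 s1=0 s4=0 s2=1 s6=1
t9.Δ0 clk=1 s5=1 s0=1 s3=0 s1=0 s4=0 s2=1 s6=1
t9.Δ1 clk=0 s5=1 s0=1 s3=0 s1=0 s4=0 s2=1 s6=1
t10.Δ0 clk=0 s5=1 s0=1 s3=0 s1=0 s4=0 s2=1 s6=1
t10.Δ1 clk=1 s5=1 s0=1 s3=0 s1=0 s4=0 s2=1 s6=1
t10.Δ2 clk=1 s5=1 s0=0 s3=0 s1=0 s4=1 s2=1 s6=1
t10.Δ3 clk=1 s5=1 s0=0 s3=0 s1=1 s4=1 s2=1 s6=1
t10.Δ4 clk=1 s5=1 s0=0 s3=1 s1=1 s4=1 s2=1 s6=1
t11.Δ0 clk=1 s5=1 s0=0 s3=1 s1=1 s4=1 s2=1 s6=1
t11.Δ1 clk=0 s5=1 s0=0 s3=1 s1=1 s4=1 s2=1 s6=1
t12.Δ0 clk=0 s5=1 s0=0 s3=1 s1=1 s4=1 s2=1 s6=1
t12.Δ1 clk=1 s5=1 s0=0 s3=1 s1=1 s4=1 s2=1 s6=1
t12.Δ2 clk=1 s5=1 s0=1 s3=1 s1=1 s4=0 s2=1 s6=1
t12.Δ3 clk=1 s5=1 s0=1 s3=1 s1=0 s4=0 s2=1 s6=1
t12.Δ4 clk=1 s5=1 s0=1 s3=0 s1=0 s4=0 s2=1 s6=1
t13.Δ0 clk=1 s5=1 s0=1 s3=0 s1=0 s4=0 s2=1 s6=1
t13.Δ1 clk=0 s5=1 s0=1 s3=0 s1=0 s4=0 s2=1 s6=1
t14.Δ0 clk=0 s5=1 s0=1 s3=0 s1=0 s4=0 s2=1 s6=1
t14.Δ1 clk=1 s5=1 s0=1 s3=0 s1=0 s4=0 s2=1 s6=1
t14.Δ2 clk=1 s5=1 s0=0 s3=0 s1=0 s4=1 s2=1 s6=1
t14.Δ3 clk=1 s5=1 s0=0 s3=0 s1=1 s4=1 s2=1 s6=1
t14.Δ4 clk=1 s5=1 s0=0 s3=1 s1=1 s4=1 s2=1 s6=1

0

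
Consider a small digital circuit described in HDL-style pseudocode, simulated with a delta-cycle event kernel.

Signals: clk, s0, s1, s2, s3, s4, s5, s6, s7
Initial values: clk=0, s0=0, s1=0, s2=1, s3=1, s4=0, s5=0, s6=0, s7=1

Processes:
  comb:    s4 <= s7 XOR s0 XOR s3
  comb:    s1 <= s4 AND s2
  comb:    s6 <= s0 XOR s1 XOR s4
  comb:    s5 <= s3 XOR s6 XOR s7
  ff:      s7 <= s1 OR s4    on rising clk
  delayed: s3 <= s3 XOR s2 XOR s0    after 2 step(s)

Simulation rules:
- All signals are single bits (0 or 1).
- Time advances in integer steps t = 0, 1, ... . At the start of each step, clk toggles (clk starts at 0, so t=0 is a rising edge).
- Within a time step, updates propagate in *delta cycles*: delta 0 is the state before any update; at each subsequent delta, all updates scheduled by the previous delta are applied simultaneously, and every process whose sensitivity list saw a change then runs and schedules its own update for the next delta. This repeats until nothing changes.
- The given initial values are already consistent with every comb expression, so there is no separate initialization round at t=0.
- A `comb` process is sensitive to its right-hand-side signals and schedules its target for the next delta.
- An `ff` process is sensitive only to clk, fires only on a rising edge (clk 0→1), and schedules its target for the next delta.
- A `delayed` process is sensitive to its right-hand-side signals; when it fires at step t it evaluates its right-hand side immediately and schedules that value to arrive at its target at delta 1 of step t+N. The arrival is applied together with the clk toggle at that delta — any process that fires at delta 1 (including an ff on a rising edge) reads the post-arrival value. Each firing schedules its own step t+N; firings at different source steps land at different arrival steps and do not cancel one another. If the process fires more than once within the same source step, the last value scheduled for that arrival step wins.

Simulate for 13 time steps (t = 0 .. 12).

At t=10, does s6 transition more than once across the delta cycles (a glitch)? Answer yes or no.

yes

t0.Δ0 clk=0 s5=0 s2=1 s1=0 s6=0 s3=1 s7=1 s0=0 s4=0
t0.Δ1 clk=1 s5=0 s2=1 s1=0 s6=0 s3=1 s7=1 s0=0 s4=0
t0.Δ2 clk=1 s5=0 s2=1 s1=0 s6=0 s3=1 s7=0 s0=0 s4=0
t0.Δ3 clk=1 s5=1 s2=1 s1=0 s6=0 s3=1 s7=0 s0=0 s4=1
t0.Δ4 clk=1 s5=1 s2=1 s1=1 s6=1 s3=1 s7=0 s0=0 s4=1
t0.Δ5 clk=1 s5=0 s2=1 s1=1 s6=0 s3=1 s7=0 s0=0 s4=1
t0.Δ6 clk=1 s5=1 s2=1 s1=1 s6=0 s3=1 s7=0 s0=0 s4=1
t1.Δ0 clk=1 s5=1 s2=1 s1=1 s6=0 s3=1 s7=0 s0=0 s4=1
t1.Δ1 clk=0 s5=1 s2=1 s1=1 s6=0 s3=1 s7=0 s0=0 s4=1
t2.Δ0 clk=0 s5=1 s2=1 s1=1 s6=0 s3=1 s7=0 s0=0 s4=1
t2.Δ1 clk=1 s5=1 s2=1 s1=1 s6=0 s3=1 s7=0 s0=0 s4=1
t2.Δ2 clk=1 s5=1 s2=1 s1=1 s6=0 s3=1 s7=1 s0=0 s4=1
t2.Δ3 clk=1 s5=0 s2=1 s1=1 s6=0 s3=1 s7=1 s0=0 s4=0
t2.Δ4 clk=1 s5=0 s2=1 s1=0 s6=1 s3=1 s7=1 s0=0 s4=0
t2.Δ5 clk=1 s5=1 s2=1 s1=0 s6=0 s3=1 s7=1 s0=0 s4=0
t2.Δ6 clk=1 s5=0 s2=1 s1=0 s6=0 s3=1 s7=1 s0=0 s4=0
t3.Δ0 clk=1 s5=0 s2=1 s1=0 s6=0 s3=1 s7=1 s0=0 s4=0
t3.Δ1 clk=0 s5=0 s2=1 s1=0 s6=0 s3=1 s7=1 s0=0 s4=0
t4.Δ0 clk=0 s5=0 s2=1 s1=0 s6=0 s3=1 s7=1 s0=0 s4=0
t4.Δ1 clk=1 s5=0 s2=1 s1=0 s6=0 s3=1 s7=1 s0=0 s4=0
t4.Δ2 clk=1 s5=0 s2=1 s1=0 s6=0 s3=1 s7=0 s0=0 s4=0
t4.Δ3 clk=1 s5=1 s2=1 s1=0 s6=0 s3=1 s7=0 s0=0 s4=1
t4.Δ4 clk=1 s5=1 s2=1 s1=1 s6=1 s3=1 s7=0 s0=0 s4=1
t4.Δ5 clk=1 s5=0 s2=1 s1=1 s6=0 s3=1 s7=0 s0=0 s4=1
t4.Δ6 clk=1 s5=1 s2=1 s1=1 s6=0 s3=1 s7=0 s0=0 s4=1
t5.Δ0 clk=1 s5=1 s2=1 s1=1 s6=0 s3=1 s7=0 s0=0 s4=1
t5.Δ1 clk=0 s5=1 s2=1 s1=1 s6=0 s3=1 s7=0 s0=0 s4=1
t6.Δ0 clk=0 s5=1 s2=1 s1=1 s6=0 s3=1 s7=0 s0=0 s4=1
t6.Δ1 clk=1 s5=1 s2=1 s1=1 s6=0 s3=1 s7=0 s0=0 s4=1
t6.Δ2 clk=1 s5=1 s2=1 s1=1 s6=0 s3=1 s7=1 s0=0 s4=1
t6.Δ3 clk=1 s5=0 s2=1 s1=1 s6=0 s3=1 s7=1 s0=0 s4=0
t6.Δ4 clk=1 s5=0 s2=1 s1=0 s6=1 s3=1 s7=1 s0=0 s4=0
t6.Δ5 clk=1 s5=1 s2=1 s1=0 s6=0 s3=1 s7=1 s0=0 s4=0
t6.Δ6 clk=1 s5=0 s2=1 s1=0 s6=0 s3=1 s7=1 s0=0 s4=0
t7.Δ0 clk=1 s5=0 s2=1 s1=0 s6=0 s3=1 s7=1 s0=0 s4=0
t7.Δ1 clk=0 s5=0 s2=1 s1=0 s6=0 s3=1 s7=1 s0=0 s4=0
t8.Δ0 clk=0 s5=0 s2=1 s1=0 s6=0 s3=1 s7=1 s0=0 s4=0
t8.Δ1 clk=1 s5=0 s2=1 s1=0 s6=0 s3=1 s7=1 s0=0 s4=0
t8.Δ2 clk=1 s5=0 s2=1 s1=0 s6=0 s3=1 s7=0 s0=0 s4=0
t8.Δ3 clk=1 s5=1 s2=1 s1=0 s6=0 s3=1 s7=0 s0=0 s4=1
t8.Δ4 clk=1 s5=1 s2=1 s1=1 s6=1 s3=1 s7=0 s0=0 s4=1
t8.Δ5 clk=1 s5=0 s2=1 s1=1 s6=0 s3=1 s7=0 s0=0 s4=1
t8.Δ6 clk=1 s5=1 s2=1 s1=1 s6=0 s3=1 s7=0 s0=0 s4=1
t9.Δ0 clk=1 s5=1 s2=1 s1=1 s6=0 s3=1 s7=0 s0=0 s4=1
t9.Δ1 clk=0 s5=1 s2=1 s1=1 s6=0 s3=1 s7=0 s0=0 s4=1
t10.Δ0 clk=0 s5=1 s2=1 s1=1 s6=0 s3=1 s7=0 s0=0 s4=1
t10.Δ1 clk=1 s5=1 s2=1 s1=1 s6=0 s3=1 s7=0 s0=0 s4=1
t10.Δ2 clk=1 s5=1 s2=1 s1=1 s6=0 s3=1 s7=1 s0=0 s4=1
t10.Δ3 clk=1 s5=0 s2=1 s1=1 s6=0 s3=1 s7=1 s0=0 s4=0
t10.Δ4 clk=1 s5=0 s2=1 s1=0 s6=1 s3=1 s7=1 s0=0 s4=0
t10.Δ5 clk=1 s5=1 s2=1 s1=0 s6=0 s3=1 s7=1 s0=0 s4=0
t10.Δ6 clk=1 s5=0 s2=1 s1=0 s6=0 s3=1 s7=1 s0=0 s4=0
t11.Δ0 clk=1 s5=0 s2=1 s1=0 s6=0 s3=1 s7=1 s0=0 s4=0
t11.Δ1 clk=0 s5=0 s2=1 s1=0 s6=0 s3=1 s7=1 s0=0 s4=0
t12.Δ0 clk=0 s5=0 s2=1 s1=0 s6=0 s3=1 s7=1 s0=0 s4=0
t12.Δ1 clk=1 s5=0 s2=1 s1=0 s6=0 s3=1 s7=1 s0=0 s4=0
t12.Δ2 clk=1 s5=0 s2=1 s1=0 s6=0 s3=1 s7=0 s0=0 s4=0
t12.Δ3 clk=1 s5=1 s2=1 s1=0 s6=0 s3=1 s7=0 s0=0 s4=1
t12.Δ4 clk=1 s5=1 s2=1 s1=1 s6=1 s3=1 s7=0 s0=0 s4=1
t12.Δ5 clk=1 s5=0 s2=1 s1=1 s6=0 s3=1 s7=0 s0=0 s4=1
t12.Δ6 clk=1 s5=1 s2=1 s1=1 s6=0 s3=1 s7=0 s0=0 s4=1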